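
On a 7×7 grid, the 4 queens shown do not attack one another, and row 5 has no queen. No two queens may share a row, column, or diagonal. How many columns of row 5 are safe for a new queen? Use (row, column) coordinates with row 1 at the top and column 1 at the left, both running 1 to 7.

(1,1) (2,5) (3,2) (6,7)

(1,1) attacks row 5 at column 1 and diagonals 5.
(2,5) attacks row 5 at column 5 and diagonals 2.
(3,2) attacks row 5 at column 2 and diagonals 4.
(6,7) attacks row 5 at column 7 and diagonals 6.
Attacked columns: {1, 2, 4, 5, 6, 7}. Safe: {3}.

1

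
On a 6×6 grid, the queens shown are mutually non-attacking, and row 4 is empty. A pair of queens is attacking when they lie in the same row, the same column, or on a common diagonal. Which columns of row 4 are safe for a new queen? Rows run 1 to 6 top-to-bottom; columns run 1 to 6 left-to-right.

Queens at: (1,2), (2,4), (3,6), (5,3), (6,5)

(1,2) attacks row 4 at column 2 and diagonals 5.
(2,4) attacks row 4 at column 4 and diagonals 2, 6.
(3,6) attacks row 4 at column 6 and diagonals 5.
(5,3) attacks row 4 at column 3 and diagonals 2, 4.
(6,5) attacks row 4 at column 5 and diagonals 3.
Attacked columns: {2, 3, 4, 5, 6}. Safe: {1}.

columns 1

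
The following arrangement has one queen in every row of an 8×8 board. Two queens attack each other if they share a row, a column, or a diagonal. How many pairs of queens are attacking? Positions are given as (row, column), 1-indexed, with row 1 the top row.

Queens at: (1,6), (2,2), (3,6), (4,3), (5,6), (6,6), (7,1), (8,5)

Same column: (1,6)–(3,6) (column 6); (1,6)–(5,6) (column 6); (1,6)–(6,6) (column 6); (3,6)–(5,6) (column 6); (3,6)–(6,6) (column 6); (5,6)–(6,6) (column 6).
Same diagonal: (1,6)–(4,3) (|1−4| = |6−3| = 3); (2,2)–(6,6) (|2−6| = |2−6| = 4).
Total attacking pairs: 8.

8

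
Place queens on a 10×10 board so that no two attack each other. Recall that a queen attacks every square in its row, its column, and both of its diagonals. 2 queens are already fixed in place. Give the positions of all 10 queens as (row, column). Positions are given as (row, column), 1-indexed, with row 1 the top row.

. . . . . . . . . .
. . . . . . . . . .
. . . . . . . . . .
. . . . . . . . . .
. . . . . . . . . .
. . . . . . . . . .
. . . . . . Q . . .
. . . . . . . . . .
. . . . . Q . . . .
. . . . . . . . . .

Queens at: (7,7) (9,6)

(1,10) (2,5) (3,1) (4,8) (5,4) (6,2) (7,7) (8,9) (9,6) (10,3)

Row 1: attacked by (7,7)→{1,7}; (9,6)→{6}. Safe: 2, 3, 4, 5, 8, 9, 10. Place at column 10.
Row 2: attacked by (1,10)→{9,10}; (7,7)→{2,7}; (9,6)→{6}. Safe: 1, 3, 4, 5, 8. Place at column 5.
Row 3: attacked by (1,10)→{8,10}; (2,5)→{4,5,6}; (7,7)→{3,7}; (9,6)→{6}. Safe: 1, 2, 9. Place at column 1.
Row 4: attacked by (1,10)→{7,10}; (2,5)→{3,5,7}; (3,1)→{1,2}; (7,7)→{4,7,10}; (9,6)→{1,6}. Safe: 8, 9. Place at column 8.
Row 5: attacked by (1,10)→{6,10}; (2,5)→{2,5,8}; (3,1)→{1,3}; (4,8)→{7,8,9}; (7,7)→{5,7,9}; (9,6)→{2,6,10}. Safe: 4. Place at column 4.
Row 6: attacked by (1,10)→{5,10}; (2,5)→{1,5,9}; (3,1)→{1,4}; (4,8)→{6,8,10}; (5,4)→{3,4,5}; (7,7)→{6,7,8}; (9,6)→{3,6,9}. Safe: 2. Place at column 2.
Row 8: attacked by (1,10)→{3,10}; (2,5)→{5}; (3,1)→{1,6}; (4,8)→{4,8}; (5,4)→{1,4,7}; (6,2)→{2,4}; (7,7)→{6,7,8}; (9,6)→{5,6,7}. Safe: 9. Place at column 9.
Row 10: attacked by (1,10)→{1,10}; (2,5)→{5}; (3,1)→{1,8}; (4,8)→{2,8}; (5,4)→{4,9}; (6,2)→{2,6}; (7,7)→{4,7,10}; (8,9)→{7,9}; (9,6)→{5,6,7}. Safe: 3. Place at column 3.
Columns [10, 5, 1, 8, 4, 2, 7, 9, 6, 3], r−c [-9, -3, 2, -4, 1, 4, 0, -1, 3, 7], r+c [11, 7, 4, 12, 9, 8, 14, 17, 15, 13] are all distinct, so no two queens attack.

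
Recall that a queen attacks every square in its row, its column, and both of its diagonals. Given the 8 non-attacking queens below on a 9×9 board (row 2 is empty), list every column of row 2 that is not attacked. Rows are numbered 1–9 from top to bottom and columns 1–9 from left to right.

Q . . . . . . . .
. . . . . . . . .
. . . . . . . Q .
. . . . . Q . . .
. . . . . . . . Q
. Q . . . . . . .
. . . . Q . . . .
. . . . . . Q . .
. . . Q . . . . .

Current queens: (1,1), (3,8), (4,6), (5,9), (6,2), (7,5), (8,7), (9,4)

(1,1) attacks row 2 at column 1 and diagonals 2.
(3,8) attacks row 2 at column 8 and diagonals 7, 9.
(4,6) attacks row 2 at column 6 and diagonals 4, 8.
(5,9) attacks row 2 at column 9 and diagonals 6.
(6,2) attacks row 2 at column 2 and diagonals 6.
(7,5) attacks row 2 at column 5.
(8,7) attacks row 2 at column 7 and diagonals 1.
(9,4) attacks row 2 at column 4.
Attacked columns: {1, 2, 4, 5, 6, 7, 8, 9}. Safe: {3}.

columns 3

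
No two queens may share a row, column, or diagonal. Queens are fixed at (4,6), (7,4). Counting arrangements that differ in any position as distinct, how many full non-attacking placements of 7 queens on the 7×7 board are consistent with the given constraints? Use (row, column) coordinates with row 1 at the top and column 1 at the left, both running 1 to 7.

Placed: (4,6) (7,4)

Branch on row 1: col 1 → 1; col 2 → 0; col 5 → 1; col 7 → 0.
Sum: 1 + 0 + 1 + 0 = 2.

2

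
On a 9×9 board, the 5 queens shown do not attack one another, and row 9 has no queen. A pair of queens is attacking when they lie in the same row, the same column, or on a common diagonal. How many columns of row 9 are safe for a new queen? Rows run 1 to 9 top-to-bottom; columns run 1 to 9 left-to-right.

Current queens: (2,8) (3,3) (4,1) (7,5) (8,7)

(2,8) attacks row 9 at column 8 and diagonals 1.
(3,3) attacks row 9 at column 3 and diagonals 9.
(4,1) attacks row 9 at column 1 and diagonals 6.
(7,5) attacks row 9 at column 5 and diagonals 3, 7.
(8,7) attacks row 9 at column 7 and diagonals 6, 8.
Attacked columns: {1, 3, 5, 6, 7, 8, 9}. Safe: {2, 4}.

2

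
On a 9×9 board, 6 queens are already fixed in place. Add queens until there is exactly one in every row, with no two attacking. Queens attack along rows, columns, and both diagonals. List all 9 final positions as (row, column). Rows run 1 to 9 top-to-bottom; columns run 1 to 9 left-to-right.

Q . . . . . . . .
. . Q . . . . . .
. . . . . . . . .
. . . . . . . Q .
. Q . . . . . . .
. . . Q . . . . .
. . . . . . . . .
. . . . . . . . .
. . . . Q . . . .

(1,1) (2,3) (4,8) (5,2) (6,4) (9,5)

(1,1) (2,3) (3,6) (4,8) (5,2) (6,4) (7,9) (8,7) (9,5)

Row 3: attacked by (1,1)→{1,3}; (2,3)→{2,3,4}; (4,8)→{7,8,9}; (5,2)→{2,4}; (6,4)→{1,4,7}; (9,5)→{5}. Safe: 6. Place at column 6.
Row 7: attacked by (1,1)→{1,7}; (2,3)→{3,8}; (3,6)→{2,6}; (4,8)→{5,8}; (5,2)→{2,4}; (6,4)→{3,4,5}; (9,5)→{3,5,7}. Safe: 9. Place at column 9.
Row 8: attacked by (1,1)→{1,8}; (2,3)→{3,9}; (3,6)→{1,6}; (4,8)→{4,8}; (5,2)→{2,5}; (6,4)→{2,4,6}; (7,9)→{8,9}; (9,5)→{4,5,6}. Safe: 7. Place at column 7.
Columns [1, 3, 6, 8, 2, 4, 9, 7, 5], r−c [0, -1, -3, -4, 3, 2, -2, 1, 4], r+c [2, 5, 9, 12, 7, 10, 16, 15, 14] are all distinct, so no two queens attack.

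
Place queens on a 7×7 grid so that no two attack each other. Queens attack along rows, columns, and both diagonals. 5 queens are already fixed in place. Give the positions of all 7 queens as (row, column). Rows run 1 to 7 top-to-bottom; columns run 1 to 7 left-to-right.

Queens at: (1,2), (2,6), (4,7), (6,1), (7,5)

(1,2) (2,6) (3,3) (4,7) (5,4) (6,1) (7,5)

Row 3: attacked by (1,2)→{2,4}; (2,6)→{5,6,7}; (4,7)→{6,7}; (6,1)→{1,4}; (7,5)→{1,5}. Safe: 3. Place at column 3.
Row 5: attacked by (1,2)→{2,6}; (2,6)→{3,6}; (3,3)→{1,3,5}; (4,7)→{6,7}; (6,1)→{1,2}; (7,5)→{3,5,7}. Safe: 4. Place at column 4.
Columns [2, 6, 3, 7, 4, 1, 5], r−c [-1, -4, 0, -3, 1, 5, 2], r+c [3, 8, 6, 11, 9, 7, 12] are all distinct, so no two queens attack.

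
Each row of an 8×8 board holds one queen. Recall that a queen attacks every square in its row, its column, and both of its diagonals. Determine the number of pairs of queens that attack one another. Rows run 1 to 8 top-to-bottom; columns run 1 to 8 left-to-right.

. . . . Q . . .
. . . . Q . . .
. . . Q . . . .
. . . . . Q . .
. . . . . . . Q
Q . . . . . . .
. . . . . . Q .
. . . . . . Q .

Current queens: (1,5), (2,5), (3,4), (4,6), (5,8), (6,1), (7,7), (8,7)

Same column: (1,5)–(2,5) (column 5); (7,7)–(8,7) (column 7).
Same diagonal: (2,5)–(3,4) (|2−3| = |5−4| = 1); (2,5)–(5,8) (|2−5| = |5−8| = 3); (2,5)–(6,1) (|2−6| = |5−1| = 4); (3,4)–(6,1) (|3−6| = |4−1| = 3).
Total attacking pairs: 6.

6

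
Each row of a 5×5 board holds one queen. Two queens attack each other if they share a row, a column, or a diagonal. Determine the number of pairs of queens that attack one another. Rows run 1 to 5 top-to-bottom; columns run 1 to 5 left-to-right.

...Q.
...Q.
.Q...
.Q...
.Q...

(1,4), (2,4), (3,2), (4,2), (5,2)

6

Same column: (1,4)–(2,4) (column 4); (3,2)–(4,2) (column 2); (3,2)–(5,2) (column 2); (4,2)–(5,2) (column 2).
Same diagonal: (1,4)–(3,2) (|1−3| = |4−2| = 2); (2,4)–(4,2) (|2−4| = |4−2| = 2).
Total attacking pairs: 6.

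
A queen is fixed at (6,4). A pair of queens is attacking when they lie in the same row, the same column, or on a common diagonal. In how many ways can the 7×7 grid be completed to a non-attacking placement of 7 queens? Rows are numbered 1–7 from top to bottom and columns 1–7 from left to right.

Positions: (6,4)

6

Branch on row 1: col 1 → 1; col 2 → 1; col 3 → 1; col 5 → 1; col 6 → 1; col 7 → 1.
Sum: 1 + 1 + 1 + 1 + 1 + 1 = 6.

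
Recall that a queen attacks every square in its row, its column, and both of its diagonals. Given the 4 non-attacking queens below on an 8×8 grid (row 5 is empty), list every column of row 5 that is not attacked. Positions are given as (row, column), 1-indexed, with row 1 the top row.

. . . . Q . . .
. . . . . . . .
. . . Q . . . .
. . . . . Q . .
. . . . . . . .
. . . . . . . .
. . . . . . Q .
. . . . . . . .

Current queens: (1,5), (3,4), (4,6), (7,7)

columns 3, 8

(1,5) attacks row 5 at column 5 and diagonals 1.
(3,4) attacks row 5 at column 4 and diagonals 2, 6.
(4,6) attacks row 5 at column 6 and diagonals 5, 7.
(7,7) attacks row 5 at column 7 and diagonals 5.
Attacked columns: {1, 2, 4, 5, 6, 7}. Safe: {3, 8}.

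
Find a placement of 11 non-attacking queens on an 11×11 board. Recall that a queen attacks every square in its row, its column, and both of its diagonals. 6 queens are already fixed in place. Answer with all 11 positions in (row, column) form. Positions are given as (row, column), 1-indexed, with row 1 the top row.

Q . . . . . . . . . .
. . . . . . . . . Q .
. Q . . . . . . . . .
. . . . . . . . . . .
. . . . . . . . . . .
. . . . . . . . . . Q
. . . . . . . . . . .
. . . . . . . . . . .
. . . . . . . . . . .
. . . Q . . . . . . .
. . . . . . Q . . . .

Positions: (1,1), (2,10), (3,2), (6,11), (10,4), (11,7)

Row 4: attacked by (1,1)→{1,4}; (2,10)→{8,10}; (3,2)→{1,2,3}; (6,11)→{9,11}; (10,4)→{4,10}; (11,7)→{7}. Safe: 5, 6. Place at column 5.
Row 5: attacked by (1,1)→{1,5}; (2,10)→{7,10}; (3,2)→{2,4}; (4,5)→{4,5,6}; (6,11)→{10,11}; (10,4)→{4,9}; (11,7)→{1,7}. Safe: 3, 8. Place at column 8.
Row 7: attacked by (1,1)→{1,7}; (2,10)→{5,10}; (3,2)→{2,6}; (4,5)→{2,5,8}; (5,8)→{6,8,10}; (6,11)→{10,11}; (10,4)→{1,4,7}; (11,7)→{3,7,11}. Safe: 9. Place at column 9.
Row 8: attacked by (1,1)→{1,8}; (2,10)→{4,10}; (3,2)→{2,7}; (4,5)→{1,5,9}; (5,8)→{5,8,11}; (6,11)→{9,11}; (7,9)→{8,9,10}; (10,4)→{2,4,6}; (11,7)→{4,7,10}. Safe: 3. Place at column 3.
Row 9: attacked by (1,1)→{1,9}; (2,10)→{3,10}; (3,2)→{2,8}; (4,5)→{5,10}; (5,8)→{4,8}; (6,11)→{8,11}; (7,9)→{7,9,11}; (8,3)→{2,3,4}; (10,4)→{3,4,5}; (11,7)→{5,7,9}. Safe: 6. Place at column 6.
Columns [1, 10, 2, 5, 8, 11, 9, 3, 6, 4, 7], r−c [0, -8, 1, -1, -3, -5, -2, 5, 3, 6, 4], r+c [2, 12, 5, 9, 13, 17, 16, 11, 15, 14, 18] are all distinct, so no two queens attack.

(1,1) (2,10) (3,2) (4,5) (5,8) (6,11) (7,9) (8,3) (9,6) (10,4) (11,7)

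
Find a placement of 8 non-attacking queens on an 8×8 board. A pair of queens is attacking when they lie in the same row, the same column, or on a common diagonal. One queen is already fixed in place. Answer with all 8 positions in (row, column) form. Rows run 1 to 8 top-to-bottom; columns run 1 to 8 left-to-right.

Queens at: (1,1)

(1,1) (2,7) (3,5) (4,8) (5,2) (6,4) (7,6) (8,3)

Row 2: attacked by (1,1)→{1,2}. Safe: 3, 4, 5, 6, 7, 8. Place at column 7.
Row 3: attacked by (1,1)→{1,3}; (2,7)→{6,7,8}. Safe: 2, 4, 5. Place at column 5.
Row 4: attacked by (1,1)→{1,4}; (2,7)→{5,7}; (3,5)→{4,5,6}. Safe: 2, 3, 8. Place at column 8.
Row 5: attacked by (1,1)→{1,5}; (2,7)→{4,7}; (3,5)→{3,5,7}; (4,8)→{7,8}. Safe: 2, 6. Place at column 2.
Row 6: attacked by (1,1)→{1,6}; (2,7)→{3,7}; (3,5)→{2,5,8}; (4,8)→{6,8}; (5,2)→{1,2,3}. Safe: 4. Place at column 4.
Row 7: attacked by (1,1)→{1,7}; (2,7)→{2,7}; (3,5)→{1,5}; (4,8)→{5,8}; (5,2)→{2,4}; (6,4)→{3,4,5}. Safe: 6. Place at column 6.
Row 8: attacked by (1,1)→{1,8}; (2,7)→{1,7}; (3,5)→{5}; (4,8)→{4,8}; (5,2)→{2,5}; (6,4)→{2,4,6}; (7,6)→{5,6,7}. Safe: 3. Place at column 3.
Columns [1, 7, 5, 8, 2, 4, 6, 3], r−c [0, -5, -2, -4, 3, 2, 1, 5], r+c [2, 9, 8, 12, 7, 10, 13, 11] are all distinct, so no two queens attack.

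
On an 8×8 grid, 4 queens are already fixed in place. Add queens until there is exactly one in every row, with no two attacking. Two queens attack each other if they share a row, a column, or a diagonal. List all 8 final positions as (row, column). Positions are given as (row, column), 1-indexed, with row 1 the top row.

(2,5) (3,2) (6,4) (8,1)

(1,3) (2,5) (3,2) (4,8) (5,6) (6,4) (7,7) (8,1)

Row 1: attacked by (2,5)→{4,5,6}; (3,2)→{2,4}; (6,4)→{4}; (8,1)→{1,8}. Safe: 3, 7. Place at column 3.
Row 4: attacked by (1,3)→{3,6}; (2,5)→{3,5,7}; (3,2)→{1,2,3}; (6,4)→{2,4,6}; (8,1)→{1,5}. Safe: 8. Place at column 8.
Row 5: attacked by (1,3)→{3,7}; (2,5)→{2,5,8}; (3,2)→{2,4}; (4,8)→{7,8}; (6,4)→{3,4,5}; (8,1)→{1,4}. Safe: 6. Place at column 6.
Row 7: attacked by (1,3)→{3}; (2,5)→{5}; (3,2)→{2,6}; (4,8)→{5,8}; (5,6)→{4,6,8}; (6,4)→{3,4,5}; (8,1)→{1,2}. Safe: 7. Place at column 7.
Columns [3, 5, 2, 8, 6, 4, 7, 1], r−c [-2, -3, 1, -4, -1, 2, 0, 7], r+c [4, 7, 5, 12, 11, 10, 14, 9] are all distinct, so no two queens attack.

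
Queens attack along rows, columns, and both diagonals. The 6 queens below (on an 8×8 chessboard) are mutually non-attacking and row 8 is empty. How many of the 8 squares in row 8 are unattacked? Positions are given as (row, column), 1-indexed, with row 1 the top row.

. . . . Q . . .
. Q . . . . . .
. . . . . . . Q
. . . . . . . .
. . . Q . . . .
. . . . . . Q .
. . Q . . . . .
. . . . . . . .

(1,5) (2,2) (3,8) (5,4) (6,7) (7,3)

(1,5) attacks row 8 at column 5.
(2,2) attacks row 8 at column 2 and diagonals 8.
(3,8) attacks row 8 at column 8 and diagonals 3.
(5,4) attacks row 8 at column 4 and diagonals 1, 7.
(6,7) attacks row 8 at column 7 and diagonals 5.
(7,3) attacks row 8 at column 3 and diagonals 2, 4.
Attacked columns: {1, 2, 3, 4, 5, 7, 8}. Safe: {6}.

1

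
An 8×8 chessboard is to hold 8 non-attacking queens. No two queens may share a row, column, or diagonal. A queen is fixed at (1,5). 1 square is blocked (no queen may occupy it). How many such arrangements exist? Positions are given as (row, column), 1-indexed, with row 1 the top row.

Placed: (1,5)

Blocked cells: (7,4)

Branch on row 2: col 1 → 3; col 2 → 4; col 3 → 2; col 7 → 4; col 8 → 2.
Sum: 3 + 4 + 2 + 4 + 2 = 15.

15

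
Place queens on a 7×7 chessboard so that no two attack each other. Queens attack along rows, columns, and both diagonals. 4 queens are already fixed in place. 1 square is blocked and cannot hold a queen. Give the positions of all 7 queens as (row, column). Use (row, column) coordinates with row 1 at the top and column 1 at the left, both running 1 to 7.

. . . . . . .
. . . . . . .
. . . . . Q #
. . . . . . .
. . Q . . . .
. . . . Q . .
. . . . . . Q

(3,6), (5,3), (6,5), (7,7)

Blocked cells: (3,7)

(1,2) (2,4) (3,6) (4,1) (5,3) (6,5) (7,7)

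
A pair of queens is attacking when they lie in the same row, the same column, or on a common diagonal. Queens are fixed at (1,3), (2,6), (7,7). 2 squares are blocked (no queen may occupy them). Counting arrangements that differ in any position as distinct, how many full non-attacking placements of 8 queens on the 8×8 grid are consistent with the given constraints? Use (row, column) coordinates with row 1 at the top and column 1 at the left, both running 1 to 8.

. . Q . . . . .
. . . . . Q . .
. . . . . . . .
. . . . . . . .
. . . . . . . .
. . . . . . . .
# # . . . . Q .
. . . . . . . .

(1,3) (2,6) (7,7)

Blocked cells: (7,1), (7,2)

Branch on row 3: col 2 → 1; col 4 → 2; col 8 → 1.
Sum: 1 + 2 + 1 = 4.

4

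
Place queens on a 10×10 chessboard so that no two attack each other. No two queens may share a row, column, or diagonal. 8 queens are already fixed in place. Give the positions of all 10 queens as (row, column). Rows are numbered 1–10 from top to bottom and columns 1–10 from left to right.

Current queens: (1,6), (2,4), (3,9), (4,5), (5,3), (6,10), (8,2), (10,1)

(1,6) (2,4) (3,9) (4,5) (5,3) (6,10) (7,7) (8,2) (9,8) (10,1)

Row 7: attacked by (1,6)→{6}; (2,4)→{4,9}; (3,9)→{5,9}; (4,5)→{2,5,8}; (5,3)→{1,3,5}; (6,10)→{9,10}; (8,2)→{1,2,3}; (10,1)→{1,4}. Safe: 7. Place at column 7.
Row 9: attacked by (1,6)→{6}; (2,4)→{4}; (3,9)→{3,9}; (4,5)→{5,10}; (5,3)→{3,7}; (6,10)→{7,10}; (7,7)→{5,7,9}; (8,2)→{1,2,3}; (10,1)→{1,2}. Safe: 8. Place at column 8.
Columns [6, 4, 9, 5, 3, 10, 7, 2, 8, 1], r−c [-5, -2, -6, -1, 2, -4, 0, 6, 1, 9], r+c [7, 6, 12, 9, 8, 16, 14, 10, 17, 11] are all distinct, so no two queens attack.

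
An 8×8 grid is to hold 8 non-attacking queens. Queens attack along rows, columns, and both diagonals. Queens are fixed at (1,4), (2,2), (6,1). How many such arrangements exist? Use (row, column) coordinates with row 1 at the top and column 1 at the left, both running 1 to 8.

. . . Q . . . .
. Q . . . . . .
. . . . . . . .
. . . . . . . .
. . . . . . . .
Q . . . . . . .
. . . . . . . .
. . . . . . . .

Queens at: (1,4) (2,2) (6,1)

Branch on row 3: col 5 → 1; col 7 → 0; col 8 → 1.
Sum: 1 + 0 + 1 = 2.

2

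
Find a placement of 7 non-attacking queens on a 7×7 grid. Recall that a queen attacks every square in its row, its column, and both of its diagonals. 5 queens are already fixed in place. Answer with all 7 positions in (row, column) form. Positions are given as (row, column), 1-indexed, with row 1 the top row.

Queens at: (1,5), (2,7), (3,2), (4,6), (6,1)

Row 5: attacked by (1,5)→{1,5}; (2,7)→{4,7}; (3,2)→{2,4}; (4,6)→{5,6,7}; (6,1)→{1,2}. Safe: 3. Place at column 3.
Row 7: attacked by (1,5)→{5}; (2,7)→{2,7}; (3,2)→{2,6}; (4,6)→{3,6}; (5,3)→{1,3,5}; (6,1)→{1,2}. Safe: 4. Place at column 4.
Columns [5, 7, 2, 6, 3, 1, 4], r−c [-4, -5, 1, -2, 2, 5, 3], r+c [6, 9, 5, 10, 8, 7, 11] are all distinct, so no two queens attack.

(1,5) (2,7) (3,2) (4,6) (5,3) (6,1) (7,4)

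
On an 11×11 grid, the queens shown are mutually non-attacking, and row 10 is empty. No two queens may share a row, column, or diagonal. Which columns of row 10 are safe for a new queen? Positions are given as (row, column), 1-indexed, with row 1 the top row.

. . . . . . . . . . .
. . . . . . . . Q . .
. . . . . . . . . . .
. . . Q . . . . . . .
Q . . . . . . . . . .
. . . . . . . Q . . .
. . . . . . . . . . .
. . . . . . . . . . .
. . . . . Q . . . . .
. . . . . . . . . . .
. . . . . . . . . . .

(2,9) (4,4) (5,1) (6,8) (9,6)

(2,9) attacks row 10 at column 9 and diagonals 1.
(4,4) attacks row 10 at column 4 and diagonals 10.
(5,1) attacks row 10 at column 1 and diagonals 6.
(6,8) attacks row 10 at column 8 and diagonals 4.
(9,6) attacks row 10 at column 6 and diagonals 5, 7.
Attacked columns: {1, 4, 5, 6, 7, 8, 9, 10}. Safe: {2, 3, 11}.

columns 2, 3, 11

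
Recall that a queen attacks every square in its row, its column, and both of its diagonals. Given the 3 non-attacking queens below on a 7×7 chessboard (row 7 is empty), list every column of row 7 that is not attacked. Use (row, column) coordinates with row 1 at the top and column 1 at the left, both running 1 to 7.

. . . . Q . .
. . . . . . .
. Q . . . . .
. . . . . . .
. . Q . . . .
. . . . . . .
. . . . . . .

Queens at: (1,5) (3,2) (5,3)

columns 4, 7

(1,5) attacks row 7 at column 5.
(3,2) attacks row 7 at column 2 and diagonals 6.
(5,3) attacks row 7 at column 3 and diagonals 1, 5.
Attacked columns: {1, 2, 3, 5, 6}. Safe: {4, 7}.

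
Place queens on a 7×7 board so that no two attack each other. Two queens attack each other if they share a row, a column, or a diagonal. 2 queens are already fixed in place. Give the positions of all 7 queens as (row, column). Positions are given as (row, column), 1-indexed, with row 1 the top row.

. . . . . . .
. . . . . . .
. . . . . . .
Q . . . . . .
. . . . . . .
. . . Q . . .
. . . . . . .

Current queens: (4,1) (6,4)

(1,7) (2,5) (3,3) (4,1) (5,6) (6,4) (7,2)

Row 1: attacked by (4,1)→{1,4}; (6,4)→{4}. Safe: 2, 3, 5, 6, 7. Place at column 7.
Row 2: attacked by (1,7)→{6,7}; (4,1)→{1,3}; (6,4)→{4}. Safe: 2, 5. Place at column 5.
Row 3: attacked by (1,7)→{5,7}; (2,5)→{4,5,6}; (4,1)→{1,2}; (6,4)→{1,4,7}. Safe: 3. Place at column 3.
Row 5: attacked by (1,7)→{3,7}; (2,5)→{2,5}; (3,3)→{1,3,5}; (4,1)→{1,2}; (6,4)→{3,4,5}. Safe: 6. Place at column 6.
Row 7: attacked by (1,7)→{1,7}; (2,5)→{5}; (3,3)→{3,7}; (4,1)→{1,4}; (5,6)→{4,6}; (6,4)→{3,4,5}. Safe: 2. Place at column 2.
Columns [7, 5, 3, 1, 6, 4, 2], r−c [-6, -3, 0, 3, -1, 2, 5], r+c [8, 7, 6, 5, 11, 10, 9] are all distinct, so no two queens attack.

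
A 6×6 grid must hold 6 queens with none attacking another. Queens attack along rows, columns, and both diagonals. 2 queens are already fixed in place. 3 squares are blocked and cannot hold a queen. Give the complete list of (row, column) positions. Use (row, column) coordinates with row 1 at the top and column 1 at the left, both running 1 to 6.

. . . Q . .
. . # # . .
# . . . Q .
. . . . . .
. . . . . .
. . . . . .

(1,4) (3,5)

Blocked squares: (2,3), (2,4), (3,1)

(1,4) (2,1) (3,5) (4,2) (5,6) (6,3)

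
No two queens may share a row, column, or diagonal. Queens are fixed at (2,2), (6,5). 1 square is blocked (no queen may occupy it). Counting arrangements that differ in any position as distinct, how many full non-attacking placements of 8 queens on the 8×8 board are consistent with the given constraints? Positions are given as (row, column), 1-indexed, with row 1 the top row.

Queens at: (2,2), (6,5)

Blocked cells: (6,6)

3

Branch on row 1: col 4 → 0; col 6 → 1; col 7 → 1; col 8 → 1.
Sum: 0 + 1 + 1 + 1 = 3.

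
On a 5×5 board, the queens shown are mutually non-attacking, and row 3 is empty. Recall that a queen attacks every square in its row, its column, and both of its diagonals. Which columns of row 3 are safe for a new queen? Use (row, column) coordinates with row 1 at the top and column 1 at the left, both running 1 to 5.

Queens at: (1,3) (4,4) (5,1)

(1,3) attacks row 3 at column 3 and diagonals 1, 5.
(4,4) attacks row 3 at column 4 and diagonals 3, 5.
(5,1) attacks row 3 at column 1 and diagonals 3.
Attacked columns: {1, 3, 4, 5}. Safe: {2}.

columns 2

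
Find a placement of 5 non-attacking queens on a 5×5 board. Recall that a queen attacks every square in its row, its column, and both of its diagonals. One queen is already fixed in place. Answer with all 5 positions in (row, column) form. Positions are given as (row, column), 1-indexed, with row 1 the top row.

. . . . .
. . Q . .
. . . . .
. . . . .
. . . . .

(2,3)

(1,1) (2,3) (3,5) (4,2) (5,4)

Row 1: attacked by (2,3)→{2,3,4}. Safe: 1, 5. Place at column 1.
Row 3: attacked by (1,1)→{1,3}; (2,3)→{2,3,4}. Safe: 5. Place at column 5.
Row 4: attacked by (1,1)→{1,4}; (2,3)→{1,3,5}; (3,5)→{4,5}. Safe: 2. Place at column 2.
Row 5: attacked by (1,1)→{1,5}; (2,3)→{3}; (3,5)→{3,5}; (4,2)→{1,2,3}. Safe: 4. Place at column 4.
Columns [1, 3, 5, 2, 4], r−c [0, -1, -2, 2, 1], r+c [2, 5, 8, 6, 9] are all distinct, so no two queens attack.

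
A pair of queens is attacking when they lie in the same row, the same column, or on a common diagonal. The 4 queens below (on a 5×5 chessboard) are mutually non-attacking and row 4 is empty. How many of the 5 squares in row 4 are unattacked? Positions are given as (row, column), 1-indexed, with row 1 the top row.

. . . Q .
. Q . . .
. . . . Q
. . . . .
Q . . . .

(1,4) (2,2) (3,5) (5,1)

1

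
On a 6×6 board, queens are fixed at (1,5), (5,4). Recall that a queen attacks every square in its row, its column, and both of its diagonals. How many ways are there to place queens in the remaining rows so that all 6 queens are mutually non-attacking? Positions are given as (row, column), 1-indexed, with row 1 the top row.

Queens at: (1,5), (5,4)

1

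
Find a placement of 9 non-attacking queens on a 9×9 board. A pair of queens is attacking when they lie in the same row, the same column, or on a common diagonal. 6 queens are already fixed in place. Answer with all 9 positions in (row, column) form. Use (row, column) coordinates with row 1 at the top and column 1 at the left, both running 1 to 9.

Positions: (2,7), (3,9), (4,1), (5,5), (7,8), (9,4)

Row 1: attacked by (2,7)→{6,7,8}; (3,9)→{7,9}; (4,1)→{1,4}; (5,5)→{1,5,9}; (7,8)→{2,8}; (9,4)→{4}. Safe: 3. Place at column 3.
Row 6: attacked by (1,3)→{3,8}; (2,7)→{3,7}; (3,9)→{6,9}; (4,1)→{1,3}; (5,5)→{4,5,6}; (7,8)→{7,8,9}; (9,4)→{1,4,7}. Safe: 2. Place at column 2.
Row 8: attacked by (1,3)→{3}; (2,7)→{1,7}; (3,9)→{4,9}; (4,1)→{1,5}; (5,5)→{2,5,8}; (6,2)→{2,4}; (7,8)→{7,8,9}; (9,4)→{3,4,5}. Safe: 6. Place at column 6.
Columns [3, 7, 9, 1, 5, 2, 8, 6, 4], r−c [-2, -5, -6, 3, 0, 4, -1, 2, 5], r+c [4, 9, 12, 5, 10, 8, 15, 14, 13] are all distinct, so no two queens attack.

(1,3) (2,7) (3,9) (4,1) (5,5) (6,2) (7,8) (8,6) (9,4)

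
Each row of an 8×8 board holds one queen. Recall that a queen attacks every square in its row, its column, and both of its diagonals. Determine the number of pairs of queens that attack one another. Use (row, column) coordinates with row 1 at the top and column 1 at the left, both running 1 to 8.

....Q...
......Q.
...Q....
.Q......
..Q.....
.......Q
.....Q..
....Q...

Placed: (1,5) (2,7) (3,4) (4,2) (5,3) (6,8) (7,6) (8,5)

4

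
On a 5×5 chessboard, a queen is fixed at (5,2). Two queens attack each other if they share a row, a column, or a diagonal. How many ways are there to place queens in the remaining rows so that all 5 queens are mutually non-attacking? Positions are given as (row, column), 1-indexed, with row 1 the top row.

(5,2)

2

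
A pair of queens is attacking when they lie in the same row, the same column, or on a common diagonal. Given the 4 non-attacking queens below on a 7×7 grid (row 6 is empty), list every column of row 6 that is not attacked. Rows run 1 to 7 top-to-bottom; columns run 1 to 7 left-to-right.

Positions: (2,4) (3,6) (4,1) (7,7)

(2,4) attacks row 6 at column 4.
(3,6) attacks row 6 at column 6 and diagonals 3.
(4,1) attacks row 6 at column 1 and diagonals 3.
(7,7) attacks row 6 at column 7 and diagonals 6.
Attacked columns: {1, 3, 4, 6, 7}. Safe: {2, 5}.

columns 2, 5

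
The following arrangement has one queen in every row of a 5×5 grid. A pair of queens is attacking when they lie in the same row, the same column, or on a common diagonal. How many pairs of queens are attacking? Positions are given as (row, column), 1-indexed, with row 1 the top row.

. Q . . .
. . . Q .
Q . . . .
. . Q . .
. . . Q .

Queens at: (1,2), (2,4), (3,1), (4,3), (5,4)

2

Same column: (2,4)–(5,4) (column 4).
Same diagonal: (4,3)–(5,4) (|4−5| = |3−4| = 1).
Total attacking pairs: 2.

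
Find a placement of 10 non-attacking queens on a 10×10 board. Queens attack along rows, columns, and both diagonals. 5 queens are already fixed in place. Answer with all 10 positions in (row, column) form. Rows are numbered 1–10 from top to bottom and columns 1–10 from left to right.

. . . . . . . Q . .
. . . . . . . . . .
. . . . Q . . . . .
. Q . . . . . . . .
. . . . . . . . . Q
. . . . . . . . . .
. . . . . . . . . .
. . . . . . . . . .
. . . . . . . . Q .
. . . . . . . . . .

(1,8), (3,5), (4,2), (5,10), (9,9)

(1,8) (2,3) (3,5) (4,2) (5,10) (6,1) (7,6) (8,4) (9,9) (10,7)

Row 2: attacked by (1,8)→{7,8,9}; (3,5)→{4,5,6}; (4,2)→{2,4}; (5,10)→{7,10}; (9,9)→{2,9}. Safe: 1, 3. Place at column 3.
Row 6: attacked by (1,8)→{3,8}; (2,3)→{3,7}; (3,5)→{2,5,8}; (4,2)→{2,4}; (5,10)→{9,10}; (9,9)→{6,9}. Safe: 1. Place at column 1.
Row 7: attacked by (1,8)→{2,8}; (2,3)→{3,8}; (3,5)→{1,5,9}; (4,2)→{2,5}; (5,10)→{8,10}; (6,1)→{1,2}; (9,9)→{7,9}. Safe: 4, 6. Place at column 6.
Row 8: attacked by (1,8)→{1,8}; (2,3)→{3,9}; (3,5)→{5,10}; (4,2)→{2,6}; (5,10)→{7,10}; (6,1)→{1,3}; (7,6)→{5,6,7}; (9,9)→{8,9,10}. Safe: 4. Place at column 4.
Row 10: attacked by (1,8)→{8}; (2,3)→{3}; (3,5)→{5}; (4,2)→{2,8}; (5,10)→{5,10}; (6,1)→{1,5}; (7,6)→{3,6,9}; (8,4)→{2,4,6}; (9,9)→{8,9,10}. Safe: 7. Place at column 7.
Columns [8, 3, 5, 2, 10, 1, 6, 4, 9, 7], r−c [-7, -1, -2, 2, -5, 5, 1, 4, 0, 3], r+c [9, 5, 8, 6, 15, 7, 13, 12, 18, 17] are all distinct, so no two queens attack.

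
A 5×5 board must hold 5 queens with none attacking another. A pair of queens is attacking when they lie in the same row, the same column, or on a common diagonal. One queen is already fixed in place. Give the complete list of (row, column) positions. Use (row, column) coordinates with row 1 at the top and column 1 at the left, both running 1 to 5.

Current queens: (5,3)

(1,1) (2,4) (3,2) (4,5) (5,3)

Row 1: attacked by (5,3)→{3}. Safe: 1, 2, 4, 5. Place at column 1.
Row 2: attacked by (1,1)→{1,2}; (5,3)→{3}. Safe: 4, 5. Place at column 4.
Row 3: attacked by (1,1)→{1,3}; (2,4)→{3,4,5}; (5,3)→{1,3,5}. Safe: 2. Place at column 2.
Row 4: attacked by (1,1)→{1,4}; (2,4)→{2,4}; (3,2)→{1,2,3}; (5,3)→{2,3,4}. Safe: 5. Place at column 5.
Columns [1, 4, 2, 5, 3], r−c [0, -2, 1, -1, 2], r+c [2, 6, 5, 9, 8] are all distinct, so no two queens attack.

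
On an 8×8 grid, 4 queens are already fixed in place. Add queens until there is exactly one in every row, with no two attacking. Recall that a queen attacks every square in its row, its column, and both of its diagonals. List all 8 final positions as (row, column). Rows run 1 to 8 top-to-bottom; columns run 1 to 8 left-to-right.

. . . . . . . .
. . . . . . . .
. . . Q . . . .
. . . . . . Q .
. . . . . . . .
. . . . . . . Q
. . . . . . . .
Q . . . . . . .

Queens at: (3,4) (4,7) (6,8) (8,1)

Row 1: attacked by (3,4)→{2,4,6}; (4,7)→{4,7}; (6,8)→{3,8}; (8,1)→{1,8}. Safe: 5. Place at column 5.
Row 2: attacked by (1,5)→{4,5,6}; (3,4)→{3,4,5}; (4,7)→{5,7}; (6,8)→{4,8}; (8,1)→{1,7}. Safe: 2. Place at column 2.
Row 5: attacked by (1,5)→{1,5}; (2,2)→{2,5}; (3,4)→{2,4,6}; (4,7)→{6,7,8}; (6,8)→{7,8}; (8,1)→{1,4}. Safe: 3. Place at column 3.
Row 7: attacked by (1,5)→{5}; (2,2)→{2,7}; (3,4)→{4,8}; (4,7)→{4,7}; (5,3)→{1,3,5}; (6,8)→{7,8}; (8,1)→{1,2}. Safe: 6. Place at column 6.
Columns [5, 2, 4, 7, 3, 8, 6, 1], r−c [-4, 0, -1, -3, 2, -2, 1, 7], r+c [6, 4, 7, 11, 8, 14, 13, 9] are all distinct, so no two queens attack.

(1,5) (2,2) (3,4) (4,7) (5,3) (6,8) (7,6) (8,1)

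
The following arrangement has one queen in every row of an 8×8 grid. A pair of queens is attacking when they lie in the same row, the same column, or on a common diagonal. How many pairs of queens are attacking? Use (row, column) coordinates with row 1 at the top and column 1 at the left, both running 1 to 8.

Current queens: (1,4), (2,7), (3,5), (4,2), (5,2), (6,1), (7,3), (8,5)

4

Same column: (3,5)–(8,5) (column 5); (4,2)–(5,2) (column 2).
Same diagonal: (5,2)–(6,1) (|5−6| = |2−1| = 1); (5,2)–(8,5) (|5−8| = |2−5| = 3).
Total attacking pairs: 4.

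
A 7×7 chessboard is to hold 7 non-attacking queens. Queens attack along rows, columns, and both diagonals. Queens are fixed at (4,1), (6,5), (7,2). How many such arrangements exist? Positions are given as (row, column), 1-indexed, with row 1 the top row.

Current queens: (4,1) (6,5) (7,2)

1

Branch on row 1: col 3 → 0; col 6 → 1; col 7 → 0.
Sum: 0 + 1 + 0 = 1.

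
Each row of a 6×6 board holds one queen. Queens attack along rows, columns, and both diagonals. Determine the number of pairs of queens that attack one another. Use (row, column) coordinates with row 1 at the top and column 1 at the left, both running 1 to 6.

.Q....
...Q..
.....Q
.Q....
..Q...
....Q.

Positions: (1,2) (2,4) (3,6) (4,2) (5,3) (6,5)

Same column: (1,2)–(4,2) (column 2).
Same diagonal: (2,4)–(4,2) (|2−4| = |4−2| = 2); (4,2)–(5,3) (|4−5| = |2−3| = 1).
Total attacking pairs: 3.

3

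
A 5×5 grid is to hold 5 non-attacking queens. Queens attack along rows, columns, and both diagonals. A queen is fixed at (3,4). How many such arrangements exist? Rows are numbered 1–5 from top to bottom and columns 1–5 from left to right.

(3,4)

Branch on row 1: col 1 → 0; col 3 → 1; col 5 → 1.
Sum: 0 + 1 + 1 = 2.

2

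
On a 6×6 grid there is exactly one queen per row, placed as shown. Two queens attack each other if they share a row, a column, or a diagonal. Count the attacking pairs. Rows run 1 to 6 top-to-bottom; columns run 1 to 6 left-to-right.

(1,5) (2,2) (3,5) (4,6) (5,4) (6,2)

Same column: (1,5)–(3,5) (column 5); (2,2)–(6,2) (column 2).
Same diagonal: (3,5)–(4,6) (|3−4| = |5−6| = 1); (3,5)–(6,2) (|3−6| = |5−2| = 3).
Total attacking pairs: 4.

4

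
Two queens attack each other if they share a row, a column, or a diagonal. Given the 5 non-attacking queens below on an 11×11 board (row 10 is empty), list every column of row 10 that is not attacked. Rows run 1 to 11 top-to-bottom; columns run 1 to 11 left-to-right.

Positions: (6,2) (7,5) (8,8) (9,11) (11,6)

columns 1, 3, 4, 9

(6,2) attacks row 10 at column 2 and diagonals 6.
(7,5) attacks row 10 at column 5 and diagonals 2, 8.
(8,8) attacks row 10 at column 8 and diagonals 6, 10.
(9,11) attacks row 10 at column 11 and diagonals 10.
(11,6) attacks row 10 at column 6 and diagonals 5, 7.
Attacked columns: {2, 5, 6, 7, 8, 10, 11}. Safe: {1, 3, 4, 9}.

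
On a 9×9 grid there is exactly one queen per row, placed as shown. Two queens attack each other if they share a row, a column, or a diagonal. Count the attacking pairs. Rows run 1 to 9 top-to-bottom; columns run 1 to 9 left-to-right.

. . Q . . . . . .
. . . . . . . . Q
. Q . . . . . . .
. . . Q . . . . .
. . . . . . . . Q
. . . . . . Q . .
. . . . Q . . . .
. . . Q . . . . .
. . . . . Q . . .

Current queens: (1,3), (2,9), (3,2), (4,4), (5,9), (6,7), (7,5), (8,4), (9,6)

Same column: (2,9)–(5,9) (column 9); (4,4)–(8,4) (column 4).
Same diagonal: (7,5)–(8,4) (|7−8| = |5−4| = 1).
Total attacking pairs: 3.

3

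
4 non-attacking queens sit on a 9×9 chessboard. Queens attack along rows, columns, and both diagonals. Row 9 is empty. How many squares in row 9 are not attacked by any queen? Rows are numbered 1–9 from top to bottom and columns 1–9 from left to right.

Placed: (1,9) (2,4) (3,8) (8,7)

2

(1,9) attacks row 9 at column 9 and diagonals 1.
(2,4) attacks row 9 at column 4.
(3,8) attacks row 9 at column 8 and diagonals 2.
(8,7) attacks row 9 at column 7 and diagonals 6, 8.
Attacked columns: {1, 2, 4, 6, 7, 8, 9}. Safe: {3, 5}.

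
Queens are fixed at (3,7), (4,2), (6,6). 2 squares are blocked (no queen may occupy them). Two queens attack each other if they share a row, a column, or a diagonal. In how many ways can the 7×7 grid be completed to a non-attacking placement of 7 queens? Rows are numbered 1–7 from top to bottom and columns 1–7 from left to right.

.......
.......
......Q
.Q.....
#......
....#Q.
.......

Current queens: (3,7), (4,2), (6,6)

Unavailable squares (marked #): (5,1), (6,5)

Branch on row 1: col 3 → 1; col 4 → 0.
Sum: 1 + 0 = 1.

1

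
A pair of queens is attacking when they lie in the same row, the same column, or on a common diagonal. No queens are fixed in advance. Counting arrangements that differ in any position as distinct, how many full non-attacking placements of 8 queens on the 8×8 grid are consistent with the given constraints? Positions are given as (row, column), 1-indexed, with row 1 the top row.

92

Branch on row 1: col 1 → 4; col 2 → 8; col 3 → 16; col 4 → 18; col 5 → 18; col 6 → 16; col 7 → 8; col 8 → 4.
Sum: 4 + 8 + 16 + 18 + 18 + 16 + 8 + 4 = 92.
(This is the classic 8-queens count.)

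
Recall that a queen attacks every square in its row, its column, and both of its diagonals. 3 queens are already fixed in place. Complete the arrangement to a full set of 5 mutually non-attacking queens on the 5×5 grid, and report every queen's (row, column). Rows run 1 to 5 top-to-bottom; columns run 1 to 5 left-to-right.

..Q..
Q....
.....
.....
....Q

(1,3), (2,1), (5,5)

(1,3) (2,1) (3,4) (4,2) (5,5)

Row 3: attacked by (1,3)→{1,3,5}; (2,1)→{1,2}; (5,5)→{3,5}. Safe: 4. Place at column 4.
Row 4: attacked by (1,3)→{3}; (2,1)→{1,3}; (3,4)→{3,4,5}; (5,5)→{4,5}. Safe: 2. Place at column 2.
Columns [3, 1, 4, 2, 5], r−c [-2, 1, -1, 2, 0], r+c [4, 3, 7, 6, 10] are all distinct, so no two queens attack.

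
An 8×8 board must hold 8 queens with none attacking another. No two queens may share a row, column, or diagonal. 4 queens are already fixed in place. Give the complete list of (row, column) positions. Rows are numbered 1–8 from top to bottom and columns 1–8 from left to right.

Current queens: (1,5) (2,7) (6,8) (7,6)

(1,5) (2,7) (3,4) (4,1) (5,3) (6,8) (7,6) (8,2)

Row 3: attacked by (1,5)→{3,5,7}; (2,7)→{6,7,8}; (6,8)→{5,8}; (7,6)→{2,6}. Safe: 1, 4. Place at column 4.
Row 4: attacked by (1,5)→{2,5,8}; (2,7)→{5,7}; (3,4)→{3,4,5}; (6,8)→{6,8}; (7,6)→{3,6}. Safe: 1. Place at column 1.
Row 5: attacked by (1,5)→{1,5}; (2,7)→{4,7}; (3,4)→{2,4,6}; (4,1)→{1,2}; (6,8)→{7,8}; (7,6)→{4,6,8}. Safe: 3. Place at column 3.
Row 8: attacked by (1,5)→{5}; (2,7)→{1,7}; (3,4)→{4}; (4,1)→{1,5}; (5,3)→{3,6}; (6,8)→{6,8}; (7,6)→{5,6,7}. Safe: 2. Place at column 2.
Columns [5, 7, 4, 1, 3, 8, 6, 2], r−c [-4, -5, -1, 3, 2, -2, 1, 6], r+c [6, 9, 7, 5, 8, 14, 13, 10] are all distinct, so no two queens attack.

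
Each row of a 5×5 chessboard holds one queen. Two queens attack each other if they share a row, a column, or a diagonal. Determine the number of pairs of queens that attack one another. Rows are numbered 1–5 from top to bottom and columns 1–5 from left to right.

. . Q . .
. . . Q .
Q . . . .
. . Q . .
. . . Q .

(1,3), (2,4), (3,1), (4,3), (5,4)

5

Same column: (1,3)–(4,3) (column 3); (2,4)–(5,4) (column 4).
Same diagonal: (1,3)–(2,4) (|1−2| = |3−4| = 1); (1,3)–(3,1) (|1−3| = |3−1| = 2); (4,3)–(5,4) (|4−5| = |3−4| = 1).
Total attacking pairs: 5.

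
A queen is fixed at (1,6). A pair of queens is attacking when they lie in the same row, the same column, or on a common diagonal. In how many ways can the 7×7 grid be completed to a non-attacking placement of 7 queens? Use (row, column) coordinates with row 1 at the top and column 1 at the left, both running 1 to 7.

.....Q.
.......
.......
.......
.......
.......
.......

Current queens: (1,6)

7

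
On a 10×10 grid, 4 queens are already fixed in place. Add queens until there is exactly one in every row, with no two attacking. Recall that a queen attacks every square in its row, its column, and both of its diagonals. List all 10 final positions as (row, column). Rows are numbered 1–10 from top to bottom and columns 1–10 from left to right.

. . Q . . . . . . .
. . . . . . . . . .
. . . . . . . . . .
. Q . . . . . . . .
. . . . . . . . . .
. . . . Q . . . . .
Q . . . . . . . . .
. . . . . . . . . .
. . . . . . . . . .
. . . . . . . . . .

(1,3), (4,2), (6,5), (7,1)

(1,3) (2,8) (3,6) (4,2) (5,10) (6,5) (7,1) (8,4) (9,9) (10,7)

Row 2: attacked by (1,3)→{2,3,4}; (4,2)→{2,4}; (6,5)→{1,5,9}; (7,1)→{1,6}. Safe: 7, 8, 10. Place at column 8.
Row 3: attacked by (1,3)→{1,3,5}; (2,8)→{7,8,9}; (4,2)→{1,2,3}; (6,5)→{2,5,8}; (7,1)→{1,5}. Safe: 4, 6, 10. Place at column 6.
Row 5: attacked by (1,3)→{3,7}; (2,8)→{5,8}; (3,6)→{4,6,8}; (4,2)→{1,2,3}; (6,5)→{4,5,6}; (7,1)→{1,3}. Safe: 9, 10. Place at column 10.
Row 8: attacked by (1,3)→{3,10}; (2,8)→{2,8}; (3,6)→{1,6}; (4,2)→{2,6}; (5,10)→{7,10}; (6,5)→{3,5,7}; (7,1)→{1,2}. Safe: 4, 9. Place at column 4.
Row 9: attacked by (1,3)→{3}; (2,8)→{1,8}; (3,6)→{6}; (4,2)→{2,7}; (5,10)→{6,10}; (6,5)→{2,5,8}; (7,1)→{1,3}; (8,4)→{3,4,5}. Safe: 9. Place at column 9.
Row 10: attacked by (1,3)→{3}; (2,8)→{8}; (3,6)→{6}; (4,2)→{2,8}; (5,10)→{5,10}; (6,5)→{1,5,9}; (7,1)→{1,4}; (8,4)→{2,4,6}; (9,9)→{8,9,10}. Safe: 7. Place at column 7.
Columns [3, 8, 6, 2, 10, 5, 1, 4, 9, 7], r−c [-2, -6, -3, 2, -5, 1, 6, 4, 0, 3], r+c [4, 10, 9, 6, 15, 11, 8, 12, 18, 17] are all distinct, so no two queens attack.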